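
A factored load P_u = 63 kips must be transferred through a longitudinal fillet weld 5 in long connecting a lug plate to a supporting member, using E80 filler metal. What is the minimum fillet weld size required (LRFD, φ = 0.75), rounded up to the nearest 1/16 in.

E80XX → F_EXX = 80 ksi.
Total weld length L = 5 in.
Required throat t_e = P_u / (φ × 0.6 F_EXX × L) = 63 / (0.75 × 0.6 × 80 × 5) = 0.35 in.
Required leg w = t_e / 0.707 = 0.495 in → use 1/2 in.

w = 1/2 in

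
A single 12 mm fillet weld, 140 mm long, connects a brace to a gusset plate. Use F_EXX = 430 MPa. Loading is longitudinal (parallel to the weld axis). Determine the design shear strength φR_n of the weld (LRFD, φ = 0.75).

φR_n ≈ 230 kN

Effective throat t_e = 0.707 × 12 = 8.484 mm.
Total length L = 140 mm; A_we = 8.484 × 140 = 1188 mm².
F_nw = 0.6 F_EXX = 0.6 × 430 = 258 MPa.
φR_n = 0.75 × 258 × 1188 × 10⁻³ = 229.8 kN.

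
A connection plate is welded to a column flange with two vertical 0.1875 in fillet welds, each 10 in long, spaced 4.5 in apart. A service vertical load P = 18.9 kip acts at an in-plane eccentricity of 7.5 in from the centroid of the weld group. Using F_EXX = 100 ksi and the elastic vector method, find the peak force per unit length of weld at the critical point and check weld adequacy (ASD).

Total weld length L_w = 20 in. Treat welds as unit-width lines.
Polar moment about centroid: J = 2[d³/12 + d(b/2)²] = 2[10³/12 + 10×2.25²] = 267.9 in³.
Direct shear f_v = P/L_w = 18.9 / 20 = 0.945 kip/in (vertical).
Torsion M = P·e = 18.9 × 7.5 = 141.75 kip·in.
Critical point at (x, y) = (2.25, 5) from centroid. f_tx = M·y/J = 2.645 kip/in; f_ty = M·x/J = 1.19 kip/in.
Resultant f_max = √[f_tx² + (f_v + f_ty)²] = √[2.645² + (0.945 + 1.19)²] = 3.4 kip/in.
Capacity per unit length: r_n/Ω = (1/2.0) × 0.6 × 100 × (0.707 × 0.1875) = 3.977 kip/in.
3.4 ≤ 3.977 → adequate.

f_max ≈ 3.4 kip/in; adequate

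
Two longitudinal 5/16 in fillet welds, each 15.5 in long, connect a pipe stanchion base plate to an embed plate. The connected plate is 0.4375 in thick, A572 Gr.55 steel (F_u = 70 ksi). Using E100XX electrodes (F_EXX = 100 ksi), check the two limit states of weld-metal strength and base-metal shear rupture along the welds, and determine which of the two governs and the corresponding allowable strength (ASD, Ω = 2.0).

t_e = 0.707 × 0.3125 = 0.2209 in; L = 31 in.
Weld metal: R_n/Ω = (1/2.0) × 0.6 × 100 × 0.2209 × 31 = 205.5 kips.
Base metal (shear rupture): R_n/Ω = (1/2.0) × 0.6 × 70 × 0.4375 × 31 = 284.8 kips.
Governing: weld metal.

R_n/Ω ≈ 205 kips (weld metal governs)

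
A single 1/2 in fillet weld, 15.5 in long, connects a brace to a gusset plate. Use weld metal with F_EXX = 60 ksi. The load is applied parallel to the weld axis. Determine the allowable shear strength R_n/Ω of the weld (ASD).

R_n/Ω ≈ 98.6 kips

Effective throat t_e = 0.707 × 0.5 = 0.3535 in.
Total length L = 15.5 in; A_we = 0.3535 × 15.5 = 5.479 in².
F_nw = 0.6 F_EXX = 0.6 × 60 = 36 ksi.
R_n = 36 × 5.479 = 197.3 kips; R_n/Ω = 197.3/2.0 = 98.63 kips.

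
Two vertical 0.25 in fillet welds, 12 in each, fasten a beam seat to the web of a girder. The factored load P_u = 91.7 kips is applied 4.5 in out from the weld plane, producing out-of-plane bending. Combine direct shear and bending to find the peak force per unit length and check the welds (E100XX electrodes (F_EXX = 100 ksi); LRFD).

f_max ≈ 9.41 kip/in; NOT adequate

L_w = 2 × 12 = 24 in; section modulus (unit throat) S = 2 × L²/6 = 48 in².
Direct shear f_v = P/L_w = 91.7/24 = 3.821 kip/in.
Moment M = P × e = 91.7 × 4.5 = 412.65 kip·in; bending f_b = M/S = 8.597 kip/in.
f_max = √(f_v² + f_b²) = √(3.821² + 8.597²) = 9.408 kip/in.
φr_n = 0.75 × 0.6 × 100 × (0.707 × 0.25) = 7.954 kip/in → NOT adequate.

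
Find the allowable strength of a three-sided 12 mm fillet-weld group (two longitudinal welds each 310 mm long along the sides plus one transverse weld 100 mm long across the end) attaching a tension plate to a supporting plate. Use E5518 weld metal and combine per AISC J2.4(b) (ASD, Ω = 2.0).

R_n/Ω ≈ 1010 kN

E55XX → F_EXX = 550 MPa.
t_e = 0.707 × 12 = 8.484 mm.
R_nwl = 0.6 × 550 × 8.484 × 620 × 10⁻³ = 1736 kN (longitudinal, 2 welds).
R_nwt = 0.6 × 550 × 8.484 × 100 × 10⁻³ = 280 kN (transverse, base value).
(i) R_nwl + R_nwt = 2016 kN; (ii) 0.85 R_nwl + 1.5 R_nwt = 1895 kN.
R_n = max = 2016 kN [governs: (i)]; R_n/Ω = 1008 kN.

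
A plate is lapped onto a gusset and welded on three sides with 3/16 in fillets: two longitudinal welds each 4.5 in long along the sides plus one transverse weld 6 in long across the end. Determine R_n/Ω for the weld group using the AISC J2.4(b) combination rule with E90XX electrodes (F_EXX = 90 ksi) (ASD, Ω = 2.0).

R_n/Ω ≈ 59.6 kip

t_e = 0.707 × 0.1875 = 0.1326 in.
R_nwl = 0.6 × 90 × 0.1326 × 9 = 64.43 kip (longitudinal, 2 welds).
R_nwt = 0.6 × 90 × 0.1326 × 6 = 42.95 kip (transverse, base value).
(i) R_nwl + R_nwt = 107.4 kip; (ii) 0.85 R_nwl + 1.5 R_nwt = 119.2 kip.
R_n = max = 119.2 kip [governs: (ii)]; R_n/Ω = 59.59 kip.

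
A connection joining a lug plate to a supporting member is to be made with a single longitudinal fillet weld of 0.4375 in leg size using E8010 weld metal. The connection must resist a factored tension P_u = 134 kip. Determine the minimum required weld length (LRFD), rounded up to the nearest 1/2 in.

L = 12.5 in

E80XX → F_EXX = 80 ksi.
Throat t_e = 0.707 × 0.4375 = 0.3093 in.
φr_n = 0.75 × 0.6 × 80 × 0.3093 = 11.14 kip/in.
L_req = P_u / φr_n = 134 / 11.14 = 12.03 in total.
Round up → use L = 12.5 in.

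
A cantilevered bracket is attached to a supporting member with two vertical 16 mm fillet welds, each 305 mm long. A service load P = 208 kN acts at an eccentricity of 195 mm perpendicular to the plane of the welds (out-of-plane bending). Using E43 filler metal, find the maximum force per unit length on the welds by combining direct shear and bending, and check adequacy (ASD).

E43XX → F_EXX = 430 MPa.
L_w = 2 × 305 = 610 mm; section modulus (unit throat) S = 2 × L²/6 = 31010 mm².
Direct shear f_v = P/L_w = 208×10³/610 = 341 N/mm.
Moment M = P × e = 208×10³ × 195 = 40560000 N·mm; bending f_b = M/S = 1308 N/mm.
f_max = √(f_v² + f_b²) = √(341² + 1308²) = 1352 N/mm.
r_n/Ω = (1/2.0) × 0.6 × 430 × (0.707 × 16) = 1459 N/mm → adequate.

f_max ≈ 1350 N/mm; adequate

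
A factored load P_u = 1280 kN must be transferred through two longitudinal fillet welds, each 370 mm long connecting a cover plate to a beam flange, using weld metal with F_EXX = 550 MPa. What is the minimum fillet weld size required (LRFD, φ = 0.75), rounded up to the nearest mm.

w = 10 mm

Total weld length L = 740 mm.
Required throat t_e = P_u / (φ × 0.6 F_EXX × L) = 1280 / (0.75 × 0.6 × 550 × 740 × 10⁻³) = 6.989 mm.
Required leg w = t_e / 0.707 = 9.885 mm → use 10 mm.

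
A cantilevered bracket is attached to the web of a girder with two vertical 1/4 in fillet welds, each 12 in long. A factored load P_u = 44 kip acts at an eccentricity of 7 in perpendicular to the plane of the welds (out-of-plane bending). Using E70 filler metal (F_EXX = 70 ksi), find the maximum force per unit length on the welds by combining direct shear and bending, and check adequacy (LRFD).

f_max ≈ 6.67 kip/in; NOT adequate

L_w = 2 × 12 = 24 in; section modulus (unit throat) S = 2 × L²/6 = 48 in².
Direct shear f_v = P/L_w = 44/24 = 1.833 kip/in.
Moment M = P × e = 44 × 7 = 308 kip·in; bending f_b = M/S = 6.417 kip/in.
f_max = √(f_v² + f_b²) = √(1.833² + 6.417²) = 6.673 kip/in.
φr_n = 0.75 × 0.6 × 70 × (0.707 × 0.25) = 5.568 kip/in → NOT adequate.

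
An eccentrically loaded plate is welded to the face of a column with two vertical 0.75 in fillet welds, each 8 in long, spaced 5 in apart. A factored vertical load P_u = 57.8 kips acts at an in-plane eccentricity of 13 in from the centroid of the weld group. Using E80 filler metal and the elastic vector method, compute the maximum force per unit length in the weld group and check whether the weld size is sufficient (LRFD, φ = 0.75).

f_max ≈ 21.3 kip/in; NOT adequate

E80XX → F_EXX = 80 ksi.
Total weld length L_w = 16 in. Treat welds as unit-width lines.
Polar moment about centroid: J = 2[d³/12 + d(b/2)²] = 2[8³/12 + 8×2.5²] = 185.3 in³.
Direct shear f_v = P/L_w = 57.8 / 16 = 3.612 kip/in (vertical).
Torsion M = P·e = 57.8 × 13 = 751.4 kip·in.
Critical point at (x, y) = (2.5, 4) from centroid. f_tx = M·y/J = 16.22 kip/in; f_ty = M·x/J = 10.14 kip/in.
Resultant f_max = √[f_tx² + (f_v + f_ty)²] = √[16.22² + (3.612 + 10.14)²] = 21.26 kip/in.
Capacity per unit length: φr_n = 0.75 × 0.6 × 80 × (0.707 × 0.75) = 19.09 kip/in.
21.26 > 19.09 → NOT adequate.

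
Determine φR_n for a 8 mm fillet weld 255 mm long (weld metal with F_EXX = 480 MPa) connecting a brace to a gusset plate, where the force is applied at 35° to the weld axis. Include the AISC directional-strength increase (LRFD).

φR_n ≈ 379 kN

t_e = 0.707 × 8 = 5.656 mm; A_we = 5.656 × 255 = 1442 mm².
Directional factor: 1.0 + 0.5 sin^1.5(35°) = 1.217.
F_nw = 0.6 × 480 × 1.217 = 350.6 MPa.
φR_n = 0.75 × 350.6 × 1442 × 10⁻³ = 379.2 kN.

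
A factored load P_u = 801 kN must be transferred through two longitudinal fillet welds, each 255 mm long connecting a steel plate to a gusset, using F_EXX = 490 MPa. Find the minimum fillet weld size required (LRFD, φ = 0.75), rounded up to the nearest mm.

Total weld length L = 510 mm.
Required throat t_e = P_u / (φ × 0.6 F_EXX × L) = 801 / (0.75 × 0.6 × 490 × 510 × 10⁻³) = 7.123 mm.
Required leg w = t_e / 0.707 = 10.07 mm → use 11 mm.

w = 11 mm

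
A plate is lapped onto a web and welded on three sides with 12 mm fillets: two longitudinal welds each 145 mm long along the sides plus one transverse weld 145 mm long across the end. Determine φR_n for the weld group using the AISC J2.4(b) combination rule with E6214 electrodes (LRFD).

φR_n ≈ 1100 kN

E62XX → F_EXX = 620 MPa.
t_e = 0.707 × 12 = 8.484 mm.
R_nwl = 0.6 × 620 × 8.484 × 290 × 10⁻³ = 915.3 kN (longitudinal, 2 welds).
R_nwt = 0.6 × 620 × 8.484 × 145 × 10⁻³ = 457.6 kN (transverse, base value).
(i) R_nwl + R_nwt = 1373 kN; (ii) 0.85 R_nwl + 1.5 R_nwt = 1464 kN.
R_n = max = 1464 kN [governs: (ii)]; φR_n = 1098 kN.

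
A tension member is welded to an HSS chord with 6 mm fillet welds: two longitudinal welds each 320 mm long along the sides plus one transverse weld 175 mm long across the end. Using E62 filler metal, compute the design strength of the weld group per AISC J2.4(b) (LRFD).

φR_n ≈ 965 kN

E62XX → F_EXX = 620 MPa.
t_e = 0.707 × 6 = 4.242 mm.
R_nwl = 0.6 × 620 × 4.242 × 640 × 10⁻³ = 1010 kN (longitudinal, 2 welds).
R_nwt = 0.6 × 620 × 4.242 × 175 × 10⁻³ = 276.2 kN (transverse, base value).
(i) R_nwl + R_nwt = 1286 kN; (ii) 0.85 R_nwl + 1.5 R_nwt = 1273 kN.
R_n = max = 1286 kN [governs: (i)]; φR_n = 964.6 kN.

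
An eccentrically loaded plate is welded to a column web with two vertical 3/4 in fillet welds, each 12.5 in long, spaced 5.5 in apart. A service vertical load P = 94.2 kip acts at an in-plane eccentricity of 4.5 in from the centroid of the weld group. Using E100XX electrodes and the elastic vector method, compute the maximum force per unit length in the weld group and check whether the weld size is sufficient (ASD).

E100XX → F_EXX = 100 ksi.
Total weld length L_w = 25 in. Treat welds as unit-width lines.
Polar moment about centroid: J = 2[d³/12 + d(b/2)²] = 2[12.5³/12 + 12.5×2.75²] = 514.6 in³.
Direct shear f_v = P/L_w = 94.2 / 25 = 3.768 kip/in (vertical).
Torsion M = P·e = 94.2 × 4.5 = 423.9 kip·in.
Critical point at (x, y) = (2.75, 6.25) from centroid. f_tx = M·y/J = 5.149 kip/in; f_ty = M·x/J = 2.265 kip/in.
Resultant f_max = √[f_tx² + (f_v + f_ty)²] = √[5.149² + (3.768 + 2.265)²] = 7.932 kip/in.
Capacity per unit length: r_n/Ω = (1/2.0) × 0.6 × 100 × (0.707 × 0.75) = 15.91 kip/in.
7.932 ≤ 15.91 → adequate.

f_max ≈ 7.93 kip/in; adequate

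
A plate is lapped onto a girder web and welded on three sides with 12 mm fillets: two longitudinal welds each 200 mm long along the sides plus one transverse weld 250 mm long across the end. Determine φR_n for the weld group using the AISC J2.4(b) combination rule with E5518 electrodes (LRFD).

E55XX → F_EXX = 550 MPa.
t_e = 0.707 × 12 = 8.484 mm.
R_nwl = 0.6 × 550 × 8.484 × 400 × 10⁻³ = 1120 kN (longitudinal, 2 welds).
R_nwt = 0.6 × 550 × 8.484 × 250 × 10⁻³ = 699.9 kN (transverse, base value).
(i) R_nwl + R_nwt = 1820 kN; (ii) 0.85 R_nwl + 1.5 R_nwt = 2002 kN.
R_n = max = 2002 kN [governs: (ii)]; φR_n = 1501 kN.

φR_n ≈ 1500 kN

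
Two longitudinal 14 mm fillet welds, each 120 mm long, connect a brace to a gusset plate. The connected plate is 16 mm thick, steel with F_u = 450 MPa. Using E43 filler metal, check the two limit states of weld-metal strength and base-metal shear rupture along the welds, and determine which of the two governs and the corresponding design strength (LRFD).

E43XX → F_EXX = 430 MPa.
t_e = 0.707 × 14 = 9.898 mm; L = 240 mm.
Weld metal: φR_n = 0.75 × 0.6 × 430 × 9.898 × 240 × 10⁻³ = 459.7 kN.
Base metal (shear rupture): φR_n = 0.75 × 0.6 × 450 × 16 × 240 × 10⁻³ = 777.6 kN.
Governing: weld metal.

φR_n ≈ 460 kN (weld metal governs)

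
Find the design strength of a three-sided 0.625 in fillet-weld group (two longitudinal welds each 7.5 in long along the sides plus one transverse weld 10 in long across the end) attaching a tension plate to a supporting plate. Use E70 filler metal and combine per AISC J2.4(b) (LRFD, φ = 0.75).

φR_n ≈ 386 kips

E70XX → F_EXX = 70 ksi.
t_e = 0.707 × 0.625 = 0.4419 in.
R_nwl = 0.6 × 70 × 0.4419 × 15 = 278.4 kips (longitudinal, 2 welds).
R_nwt = 0.6 × 70 × 0.4419 × 10 = 185.6 kips (transverse, base value).
(i) R_nwl + R_nwt = 464 kips; (ii) 0.85 R_nwl + 1.5 R_nwt = 515 kips.
R_n = max = 515 kips [governs: (ii)]; φR_n = 386.3 kips.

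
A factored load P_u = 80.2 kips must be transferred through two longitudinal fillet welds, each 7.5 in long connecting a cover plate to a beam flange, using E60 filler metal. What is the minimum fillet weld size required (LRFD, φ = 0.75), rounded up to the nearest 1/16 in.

E60XX → F_EXX = 60 ksi.
Total weld length L = 15 in.
Required throat t_e = P_u / (φ × 0.6 F_EXX × L) = 80.2 / (0.75 × 0.6 × 60 × 15) = 0.198 in.
Required leg w = t_e / 0.707 = 0.2801 in → use 5/16 in.

w = 5/16 in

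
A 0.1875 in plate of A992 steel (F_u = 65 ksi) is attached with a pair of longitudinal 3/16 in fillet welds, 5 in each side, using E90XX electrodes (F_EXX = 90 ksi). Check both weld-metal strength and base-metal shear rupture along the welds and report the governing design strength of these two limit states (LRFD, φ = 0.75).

t_e = 0.707 × 0.1875 = 0.1326 in; L = 10 in.
Weld metal: φR_n = 0.75 × 0.6 × 90 × 0.1326 × 10 = 53.69 kip.
Base metal (shear rupture): φR_n = 0.75 × 0.6 × 65 × 0.1875 × 10 = 54.84 kip.
Governing: weld metal.

φR_n ≈ 53.7 kip (weld metal governs)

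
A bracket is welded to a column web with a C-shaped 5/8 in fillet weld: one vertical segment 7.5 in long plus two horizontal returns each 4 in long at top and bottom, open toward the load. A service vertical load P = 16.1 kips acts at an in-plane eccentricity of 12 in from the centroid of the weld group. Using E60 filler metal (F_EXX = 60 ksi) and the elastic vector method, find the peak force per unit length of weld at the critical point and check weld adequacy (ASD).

Total weld length L_w = 15.5 in. Treat welds as unit-width lines.
Centroid: x̄ = 2×4×2 / 15.5 = 1.032 in from the vertical weld.
Polar moment about centroid: J = I_x + I_y = [7.5³/12 + 2×4×3.75²] + [7.5×1.032² + 2(4³/12 + 4×0.9677²)] = 173.8 in³.
Direct shear f_v = P/L_w = 16.1 / 15.5 = 1.039 kip/in (vertical).
Torsion M = P·e = 16.1 × 12 = 193.2 kip·in.
Critical point at (x, y) = (2.968, 3.75) from centroid. f_tx = M·y/J = 4.168 kip/in; f_ty = M·x/J = 3.299 kip/in.
Resultant f_max = √[f_tx² + (f_v + f_ty)²] = √[4.168² + (1.039 + 3.299)²] = 6.016 kip/in.
Capacity per unit length: r_n/Ω = (1/2.0) × 0.6 × 60 × (0.707 × 0.625) = 7.954 kip/in.
6.016 ≤ 7.954 → adequate.

f_max ≈ 6.02 kip/in; adequate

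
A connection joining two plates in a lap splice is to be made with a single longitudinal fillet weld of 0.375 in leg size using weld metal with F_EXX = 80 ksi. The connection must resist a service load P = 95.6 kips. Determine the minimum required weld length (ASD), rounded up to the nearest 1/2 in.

Throat t_e = 0.707 × 0.375 = 0.2651 in.
r_n/Ω = (0.6 × 80 × 0.2651) / 2.0 = 6.363 kip/in.
L_req = P / (r_n/Ω) = 95.6 / 6.363 = 15.02 in total.
Round up → use L = 15.5 in.

L = 15.5 in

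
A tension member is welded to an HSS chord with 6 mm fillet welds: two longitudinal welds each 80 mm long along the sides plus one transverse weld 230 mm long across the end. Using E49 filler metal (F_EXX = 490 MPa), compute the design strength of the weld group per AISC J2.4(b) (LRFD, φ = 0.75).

t_e = 0.707 × 6 = 4.242 mm.
R_nwl = 0.6 × 490 × 4.242 × 160 × 10⁻³ = 199.5 kN (longitudinal, 2 welds).
R_nwt = 0.6 × 490 × 4.242 × 230 × 10⁻³ = 286.8 kN (transverse, base value).
(i) R_nwl + R_nwt = 486.4 kN; (ii) 0.85 R_nwl + 1.5 R_nwt = 599.9 kN.
R_n = max = 599.9 kN [governs: (ii)]; φR_n = 449.9 kN.

φR_n ≈ 450 kN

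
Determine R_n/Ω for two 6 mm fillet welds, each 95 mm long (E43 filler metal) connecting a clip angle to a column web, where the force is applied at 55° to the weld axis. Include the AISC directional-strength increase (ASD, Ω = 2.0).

R_n/Ω ≈ 143 kN

E43XX → F_EXX = 430 MPa.
t_e = 0.707 × 6 = 4.242 mm; A_we = 4.242 × 190 = 806 mm².
Directional factor: 1.0 + 0.5 sin^1.5(55°) = 1.371.
F_nw = 0.6 × 430 × 1.371 = 353.6 MPa.
R_n/Ω = (353.6 × 806) / 2.0 × 10⁻³ = 142.5 kN.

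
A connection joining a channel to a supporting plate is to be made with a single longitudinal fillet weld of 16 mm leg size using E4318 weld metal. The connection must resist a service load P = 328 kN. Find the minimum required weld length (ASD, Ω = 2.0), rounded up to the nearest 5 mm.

E43XX → F_EXX = 430 MPa.
Throat t_e = 0.707 × 16 = 11.31 mm.
r_n/Ω = (0.6 × 430 × 11.31) / 2.0 = 1459 N/mm = 1.459 kN/mm.
L_req = P / (r_n/Ω) = 328 / 1.459 = 224.8 mm total.
Round up → use L = 225 mm.

L = 225 mm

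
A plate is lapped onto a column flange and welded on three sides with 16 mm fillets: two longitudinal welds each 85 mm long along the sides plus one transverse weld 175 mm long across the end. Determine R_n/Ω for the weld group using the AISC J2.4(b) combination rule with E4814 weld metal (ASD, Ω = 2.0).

R_n/Ω ≈ 663 kN

E48XX → F_EXX = 480 MPa.
t_e = 0.707 × 16 = 11.31 mm.
R_nwl = 0.6 × 480 × 11.31 × 170 × 10⁻³ = 553.8 kN (longitudinal, 2 welds).
R_nwt = 0.6 × 480 × 11.31 × 175 × 10⁻³ = 570.1 kN (transverse, base value).
(i) R_nwl + R_nwt = 1124 kN; (ii) 0.85 R_nwl + 1.5 R_nwt = 1326 kN.
R_n = max = 1326 kN [governs: (ii)]; R_n/Ω = 663 kN.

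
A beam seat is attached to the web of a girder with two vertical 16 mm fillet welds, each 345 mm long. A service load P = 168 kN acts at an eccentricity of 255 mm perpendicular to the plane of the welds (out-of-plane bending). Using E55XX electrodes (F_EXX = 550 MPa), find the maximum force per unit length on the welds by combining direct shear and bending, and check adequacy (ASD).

f_max ≈ 1110 N/mm; adequate

L_w = 2 × 345 = 690 mm; section modulus (unit throat) S = 2 × L²/6 = 39680 mm².
Direct shear f_v = P/L_w = 168×10³/690 = 243.5 N/mm.
Moment M = P × e = 168×10³ × 255 = 42840000 N·mm; bending f_b = M/S = 1080 N/mm.
f_max = √(f_v² + f_b²) = √(243.5² + 1080²) = 1107 N/mm.
r_n/Ω = (1/2.0) × 0.6 × 550 × (0.707 × 16) = 1866 N/mm → adequate.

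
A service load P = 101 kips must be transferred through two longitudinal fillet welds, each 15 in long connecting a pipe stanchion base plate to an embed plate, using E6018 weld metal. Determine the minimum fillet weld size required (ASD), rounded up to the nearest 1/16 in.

w = 5/16 in

E60XX → F_EXX = 60 ksi.
Total weld length L = 30 in.
Required throat t_e = P × Ω / (0.6 F_EXX × L) = 101 × 2.0 / (0.6 × 60 × 30) = 0.187 in.
Required leg w = t_e / 0.707 = 0.2646 in → use 5/16 in.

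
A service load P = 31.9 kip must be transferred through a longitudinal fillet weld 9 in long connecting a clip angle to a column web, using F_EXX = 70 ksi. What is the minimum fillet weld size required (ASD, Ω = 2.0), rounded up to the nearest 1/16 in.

Total weld length L = 9 in.
Required throat t_e = P × Ω / (0.6 F_EXX × L) = 31.9 × 2.0 / (0.6 × 70 × 9) = 0.1688 in.
Required leg w = t_e / 0.707 = 0.2387 in → use 1/4 in.

w = 1/4 in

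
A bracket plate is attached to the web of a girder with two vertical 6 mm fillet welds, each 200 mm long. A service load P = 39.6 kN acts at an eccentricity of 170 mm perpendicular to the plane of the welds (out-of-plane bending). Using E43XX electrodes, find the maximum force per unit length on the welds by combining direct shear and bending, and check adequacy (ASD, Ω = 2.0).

f_max ≈ 515 N/mm; adequate

E43XX → F_EXX = 430 MPa.
L_w = 2 × 200 = 400 mm; section modulus (unit throat) S = 2 × L²/6 = 13330 mm².
Direct shear f_v = P/L_w = 39.6×10³/400 = 99 N/mm.
Moment M = P × e = 39.6×10³ × 170 = 6732000 N·mm; bending f_b = M/S = 504.9 N/mm.
f_max = √(f_v² + f_b²) = √(99² + 504.9²) = 514.5 N/mm.
r_n/Ω = (1/2.0) × 0.6 × 430 × (0.707 × 6) = 547.2 N/mm → adequate.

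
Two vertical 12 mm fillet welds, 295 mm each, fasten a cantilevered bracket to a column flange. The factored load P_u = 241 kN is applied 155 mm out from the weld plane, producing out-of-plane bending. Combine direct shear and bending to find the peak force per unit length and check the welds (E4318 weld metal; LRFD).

f_max ≈ 1350 N/mm; adequate

E43XX → F_EXX = 430 MPa.
L_w = 2 × 295 = 590 mm; section modulus (unit throat) S = 2 × L²/6 = 29010 mm².
Direct shear f_v = P/L_w = 241×10³/590 = 408.5 N/mm.
Moment M = P × e = 241×10³ × 155 = 37355000 N·mm; bending f_b = M/S = 1288 N/mm.
f_max = √(f_v² + f_b²) = √(408.5² + 1288²) = 1351 N/mm.
φr_n = 0.75 × 0.6 × 430 × (0.707 × 12) = 1642 N/mm → adequate.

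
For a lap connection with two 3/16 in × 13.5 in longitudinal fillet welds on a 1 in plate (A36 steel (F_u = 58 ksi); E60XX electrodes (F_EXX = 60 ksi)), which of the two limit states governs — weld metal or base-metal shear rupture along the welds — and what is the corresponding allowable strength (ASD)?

R_n/Ω ≈ 64.4 kip (weld metal governs)

t_e = 0.707 × 0.1875 = 0.1326 in; L = 27 in.
Weld metal: R_n/Ω = (1/2.0) × 0.6 × 60 × 0.1326 × 27 = 64.43 kip.
Base metal (shear rupture): R_n/Ω = (1/2.0) × 0.6 × 58 × 1 × 27 = 469.8 kip.
Governing: weld metal.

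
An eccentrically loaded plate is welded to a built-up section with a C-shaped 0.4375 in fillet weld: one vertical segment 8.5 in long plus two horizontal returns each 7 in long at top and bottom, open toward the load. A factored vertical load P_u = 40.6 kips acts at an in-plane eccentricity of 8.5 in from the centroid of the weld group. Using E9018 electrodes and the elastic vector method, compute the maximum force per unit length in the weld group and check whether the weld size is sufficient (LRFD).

E90XX → F_EXX = 90 ksi.
Total weld length L_w = 22.5 in. Treat welds as unit-width lines.
Centroid: x̄ = 2×7×3.5 / 22.5 = 2.178 in from the vertical weld.
Polar moment about centroid: J = I_x + I_y = [8.5³/12 + 2×7×4.25²] + [8.5×2.178² + 2(7³/12 + 7×1.322²)] = 426 in³.
Direct shear f_v = P/L_w = 40.6 / 22.5 = 1.804 kip/in (vertical).
Torsion M = P·e = 40.6 × 8.5 = 345.1 kip·in.
Critical point at (x, y) = (4.822, 4.25) from centroid. f_tx = M·y/J = 3.443 kip/in; f_ty = M·x/J = 3.906 kip/in.
Resultant f_max = √[f_tx² + (f_v + f_ty)²] = √[3.443² + (1.804 + 3.906)²] = 6.668 kip/in.
Capacity per unit length: φr_n = 0.75 × 0.6 × 90 × (0.707 × 0.4375) = 12.53 kip/in.
6.668 ≤ 12.53 → adequate.

f_max ≈ 6.67 kip/in; adequate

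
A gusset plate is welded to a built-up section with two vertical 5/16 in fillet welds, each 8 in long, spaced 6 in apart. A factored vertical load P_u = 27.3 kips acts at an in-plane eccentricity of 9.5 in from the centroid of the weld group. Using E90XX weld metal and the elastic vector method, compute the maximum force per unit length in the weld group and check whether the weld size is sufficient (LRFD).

E90XX → F_EXX = 90 ksi.
Total weld length L_w = 16 in. Treat welds as unit-width lines.
Polar moment about centroid: J = 2[d³/12 + d(b/2)²] = 2[8³/12 + 8×3²] = 229.3 in³.
Direct shear f_v = P/L_w = 27.3 / 16 = 1.706 kip/in (vertical).
Torsion M = P·e = 27.3 × 9.5 = 259.35 kip·in.
Critical point at (x, y) = (3, 4) from centroid. f_tx = M·y/J = 4.524 kip/in; f_ty = M·x/J = 3.393 kip/in.
Resultant f_max = √[f_tx² + (f_v + f_ty)²] = √[4.524² + (1.706 + 3.393)²] = 6.816 kip/in.
Capacity per unit length: φr_n = 0.75 × 0.6 × 90 × (0.707 × 0.3125) = 8.948 kip/in.
6.816 ≤ 8.948 → adequate.

f_max ≈ 6.82 kip/in; adequate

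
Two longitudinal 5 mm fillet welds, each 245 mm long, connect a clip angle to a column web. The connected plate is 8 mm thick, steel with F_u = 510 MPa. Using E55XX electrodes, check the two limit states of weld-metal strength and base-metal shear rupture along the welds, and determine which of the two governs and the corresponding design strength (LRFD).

φR_n ≈ 429 kN (weld metal governs)

E55XX → F_EXX = 550 MPa.
t_e = 0.707 × 5 = 3.535 mm; L = 490 mm.
Weld metal: φR_n = 0.75 × 0.6 × 550 × 3.535 × 490 × 10⁻³ = 428.7 kN.
Base metal (shear rupture): φR_n = 0.75 × 0.6 × 510 × 8 × 490 × 10⁻³ = 899.6 kN.
Governing: weld metal.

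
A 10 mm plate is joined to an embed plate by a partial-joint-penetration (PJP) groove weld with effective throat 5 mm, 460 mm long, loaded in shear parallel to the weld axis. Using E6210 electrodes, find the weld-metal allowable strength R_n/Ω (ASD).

E62XX → F_EXX = 620 MPa.
Effective throat (given) t_e = 5 mm.
A_we = 5 × 460 = 2300 mm².
F_nw = 0.6 F_EXX = 372 MPa.
R_n/Ω = (372 × 2300) / 2.0 × 10⁻³ = 427.8 kN.

R_n/Ω ≈ 428 kN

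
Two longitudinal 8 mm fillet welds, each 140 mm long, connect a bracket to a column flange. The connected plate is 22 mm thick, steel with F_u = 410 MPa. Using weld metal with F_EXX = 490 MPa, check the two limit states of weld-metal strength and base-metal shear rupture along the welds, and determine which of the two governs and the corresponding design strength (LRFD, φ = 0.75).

t_e = 0.707 × 8 = 5.656 mm; L = 280 mm.
Weld metal: φR_n = 0.75 × 0.6 × 490 × 5.656 × 280 × 10⁻³ = 349.2 kN.
Base metal (shear rupture): φR_n = 0.75 × 0.6 × 410 × 22 × 280 × 10⁻³ = 1137 kN.
Governing: weld metal.

φR_n ≈ 349 kN (weld metal governs)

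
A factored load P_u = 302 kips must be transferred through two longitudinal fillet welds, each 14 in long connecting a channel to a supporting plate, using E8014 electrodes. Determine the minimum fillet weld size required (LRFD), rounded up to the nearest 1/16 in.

w = 7/16 in

E80XX → F_EXX = 80 ksi.
Total weld length L = 28 in.
Required throat t_e = P_u / (φ × 0.6 F_EXX × L) = 302 / (0.75 × 0.6 × 80 × 28) = 0.2996 in.
Required leg w = t_e / 0.707 = 0.4238 in → use 7/16 in.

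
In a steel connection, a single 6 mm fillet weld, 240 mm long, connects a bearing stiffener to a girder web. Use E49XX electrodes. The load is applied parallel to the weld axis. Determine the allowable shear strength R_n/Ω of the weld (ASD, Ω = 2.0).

R_n/Ω ≈ 150 kN

E49XX → F_EXX = 490 MPa.
Effective throat t_e = 0.707 × 6 = 4.242 mm.
Total length L = 240 mm; A_we = 4.242 × 240 = 1018 mm².
F_nw = 0.6 F_EXX = 0.6 × 490 = 294 MPa.
R_n = 294 × 1018 × 10⁻³ = 299.3 kN; R_n/Ω = 299.3/2.0 = 149.7 kN.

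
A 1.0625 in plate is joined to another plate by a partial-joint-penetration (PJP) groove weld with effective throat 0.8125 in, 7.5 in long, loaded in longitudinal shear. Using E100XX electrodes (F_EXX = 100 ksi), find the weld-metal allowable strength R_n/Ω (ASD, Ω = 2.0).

R_n/Ω ≈ 183 kips

Effective throat (given) t_e = 0.8125 in.
A_we = 0.8125 × 7.5 = 6.094 in².
F_nw = 0.6 F_EXX = 60 ksi.
R_n/Ω = (60 × 6.094) / 2.0 = 182.8 kips.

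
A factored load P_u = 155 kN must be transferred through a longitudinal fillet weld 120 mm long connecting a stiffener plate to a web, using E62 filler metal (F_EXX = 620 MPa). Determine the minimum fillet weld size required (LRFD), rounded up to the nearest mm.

Total weld length L = 120 mm.
Required throat t_e = P_u / (φ × 0.6 F_EXX × L) = 155 / (0.75 × 0.6 × 620 × 120 × 10⁻³) = 4.63 mm.
Required leg w = t_e / 0.707 = 6.548 mm → use 7 mm.

w = 7 mm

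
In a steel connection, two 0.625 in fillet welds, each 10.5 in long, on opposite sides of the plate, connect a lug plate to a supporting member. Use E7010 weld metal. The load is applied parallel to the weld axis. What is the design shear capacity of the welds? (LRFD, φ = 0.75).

E70XX → F_EXX = 70 ksi.
Effective throat t_e = 0.707 × 0.625 = 0.4419 in.
Total length L = 21 in; A_we = 0.4419 × 21 = 9.279 in².
F_nw = 0.6 F_EXX = 0.6 × 70 = 42 ksi.
φR_n = 0.75 × 42 × 9.279 = 292.3 kip.

φR_n ≈ 292 kip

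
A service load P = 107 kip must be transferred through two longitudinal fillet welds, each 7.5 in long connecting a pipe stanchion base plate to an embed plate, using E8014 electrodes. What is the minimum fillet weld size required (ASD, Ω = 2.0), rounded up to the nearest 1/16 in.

w = 7/16 in

E80XX → F_EXX = 80 ksi.
Total weld length L = 15 in.
Required throat t_e = P × Ω / (0.6 F_EXX × L) = 107 × 2.0 / (0.6 × 80 × 15) = 0.2972 in.
Required leg w = t_e / 0.707 = 0.4204 in → use 7/16 in.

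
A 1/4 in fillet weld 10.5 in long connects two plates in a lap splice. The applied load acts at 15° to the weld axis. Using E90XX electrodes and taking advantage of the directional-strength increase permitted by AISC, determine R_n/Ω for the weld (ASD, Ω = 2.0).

E90XX → F_EXX = 90 ksi.
t_e = 0.707 × 0.25 = 0.1767 in; A_we = 0.1767 × 10.5 = 1.856 in².
Directional factor: 1.0 + 0.5 sin^1.5(15°) = 1.066.
F_nw = 0.6 × 90 × 1.066 = 57.56 ksi.
R_n/Ω = (57.56 × 1.856) / 2.0 = 53.41 kips.

R_n/Ω ≈ 53.4 kips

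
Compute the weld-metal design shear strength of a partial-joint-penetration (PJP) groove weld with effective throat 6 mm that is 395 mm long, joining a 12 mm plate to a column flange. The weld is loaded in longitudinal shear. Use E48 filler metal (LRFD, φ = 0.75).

φR_n ≈ 512 kN

E48XX → F_EXX = 480 MPa.
Effective throat (given) t_e = 6 mm.
A_we = 6 × 395 = 2370 mm².
F_nw = 0.6 F_EXX = 288 MPa.
φR_n = 0.75 × 288 × 2370 × 10⁻³ = 511.9 kN.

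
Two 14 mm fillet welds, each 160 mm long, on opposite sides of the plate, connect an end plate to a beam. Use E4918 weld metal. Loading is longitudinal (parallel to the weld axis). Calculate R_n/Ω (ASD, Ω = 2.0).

R_n/Ω ≈ 466 kN

E49XX → F_EXX = 490 MPa.
Effective throat t_e = 0.707 × 14 = 9.898 mm.
Total length L = 320 mm; A_we = 9.898 × 320 = 3167 mm².
F_nw = 0.6 F_EXX = 0.6 × 490 = 294 MPa.
R_n = 294 × 3167 × 10⁻³ = 931.2 kN; R_n/Ω = 931.2/2.0 = 465.6 kN.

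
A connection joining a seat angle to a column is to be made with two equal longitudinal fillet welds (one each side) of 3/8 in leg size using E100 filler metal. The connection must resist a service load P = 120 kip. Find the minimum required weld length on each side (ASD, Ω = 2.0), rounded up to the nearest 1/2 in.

E100XX → F_EXX = 100 ksi.
Throat t_e = 0.707 × 0.375 = 0.2651 in.
r_n/Ω = (0.6 × 100 × 0.2651) / 2.0 = 7.954 kip/in.
L_req = P / (r_n/Ω) = 120 / 7.954 = 15.09 in total.
Per side: 15.09 / 2 = 7.544 in.
Round up → use L = 8 in on each side.

L = 8 in on each side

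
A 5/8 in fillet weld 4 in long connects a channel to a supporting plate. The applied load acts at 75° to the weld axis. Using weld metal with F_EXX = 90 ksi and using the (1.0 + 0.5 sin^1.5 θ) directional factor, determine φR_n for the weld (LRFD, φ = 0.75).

t_e = 0.707 × 0.625 = 0.4419 in; A_we = 0.4419 × 4 = 1.767 in².
Directional factor: 1.0 + 0.5 sin^1.5(75°) = 1.475.
F_nw = 0.6 × 90 × 1.475 = 79.63 ksi.
φR_n = 0.75 × 79.63 × 1.767 = 105.6 kips.

φR_n ≈ 106 kips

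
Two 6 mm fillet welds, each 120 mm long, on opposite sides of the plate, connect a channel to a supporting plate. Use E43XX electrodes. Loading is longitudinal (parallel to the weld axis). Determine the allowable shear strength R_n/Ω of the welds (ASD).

R_n/Ω ≈ 131 kN

E43XX → F_EXX = 430 MPa.
Effective throat t_e = 0.707 × 6 = 4.242 mm.
Total length L = 240 mm; A_we = 4.242 × 240 = 1018 mm².
F_nw = 0.6 F_EXX = 0.6 × 430 = 258 MPa.
R_n = 258 × 1018 × 10⁻³ = 262.7 kN; R_n/Ω = 262.7/2.0 = 131.3 kN.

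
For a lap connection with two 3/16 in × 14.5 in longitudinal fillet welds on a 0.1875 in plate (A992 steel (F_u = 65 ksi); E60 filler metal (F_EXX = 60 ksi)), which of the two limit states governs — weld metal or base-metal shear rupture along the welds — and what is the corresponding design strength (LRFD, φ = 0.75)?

t_e = 0.707 × 0.1875 = 0.1326 in; L = 29 in.
Weld metal: φR_n = 0.75 × 0.6 × 60 × 0.1326 × 29 = 103.8 kips.
Base metal (shear rupture): φR_n = 0.75 × 0.6 × 65 × 0.1875 × 29 = 159 kips.
Governing: weld metal.

φR_n ≈ 104 kips (weld metal governs)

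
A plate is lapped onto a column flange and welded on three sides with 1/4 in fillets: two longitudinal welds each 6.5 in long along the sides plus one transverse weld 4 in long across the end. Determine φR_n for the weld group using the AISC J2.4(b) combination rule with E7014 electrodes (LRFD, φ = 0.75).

E70XX → F_EXX = 70 ksi.
t_e = 0.707 × 0.25 = 0.1767 in.
R_nwl = 0.6 × 70 × 0.1767 × 13 = 96.51 kips (longitudinal, 2 welds).
R_nwt = 0.6 × 70 × 0.1767 × 4 = 29.69 kips (transverse, base value).
(i) R_nwl + R_nwt = 126.2 kips; (ii) 0.85 R_nwl + 1.5 R_nwt = 126.6 kips.
R_n = max = 126.6 kips [governs: (ii)]; φR_n = 94.93 kips.

φR_n ≈ 94.9 kips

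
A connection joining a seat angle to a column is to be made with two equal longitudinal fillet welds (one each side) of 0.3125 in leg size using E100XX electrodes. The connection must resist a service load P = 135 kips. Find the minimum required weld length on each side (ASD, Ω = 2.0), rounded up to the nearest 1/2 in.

E100XX → F_EXX = 100 ksi.
Throat t_e = 0.707 × 0.3125 = 0.2209 in.
r_n/Ω = (0.6 × 100 × 0.2209) / 2.0 = 6.628 kip/in.
L_req = P / (r_n/Ω) = 135 / 6.628 = 20.37 in total.
Per side: 20.37 / 2 = 10.18 in.
Round up → use L = 10.5 in on each side.

L = 10.5 in on each side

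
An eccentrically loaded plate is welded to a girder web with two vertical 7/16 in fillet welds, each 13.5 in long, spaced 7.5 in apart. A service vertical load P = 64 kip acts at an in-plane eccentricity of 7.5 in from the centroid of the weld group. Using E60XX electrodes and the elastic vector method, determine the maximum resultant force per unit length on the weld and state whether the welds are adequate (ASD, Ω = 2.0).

E60XX → F_EXX = 60 ksi.
Total weld length L_w = 27 in. Treat welds as unit-width lines.
Polar moment about centroid: J = 2[d³/12 + d(b/2)²] = 2[13.5³/12 + 13.5×3.75²] = 789.8 in³.
Direct shear f_v = P/L_w = 64 / 27 = 2.37 kip/in (vertical).
Torsion M = P·e = 64 × 7.5 = 480 kip·in.
Critical point at (x, y) = (3.75, 6.75) from centroid. f_tx = M·y/J = 4.103 kip/in; f_ty = M·x/J = 2.279 kip/in.
Resultant f_max = √[f_tx² + (f_v + f_ty)²] = √[4.103² + (2.37 + 2.279)²] = 6.201 kip/in.
Capacity per unit length: r_n/Ω = (1/2.0) × 0.6 × 60 × (0.707 × 0.4375) = 5.568 kip/in.
6.201 > 5.568 → NOT adequate.

f_max ≈ 6.2 kip/in; NOT adequate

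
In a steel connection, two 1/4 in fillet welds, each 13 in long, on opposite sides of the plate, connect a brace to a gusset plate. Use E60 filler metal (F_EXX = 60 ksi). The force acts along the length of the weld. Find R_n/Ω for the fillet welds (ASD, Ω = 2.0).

Effective throat t_e = 0.707 × 0.25 = 0.1767 in.
Total length L = 26 in; A_we = 0.1767 × 26 = 4.595 in².
F_nw = 0.6 F_EXX = 0.6 × 60 = 36 ksi.
R_n = 36 × 4.595 = 165.4 kips; R_n/Ω = 165.4/2.0 = 82.72 kips.

R_n/Ω ≈ 82.7 kips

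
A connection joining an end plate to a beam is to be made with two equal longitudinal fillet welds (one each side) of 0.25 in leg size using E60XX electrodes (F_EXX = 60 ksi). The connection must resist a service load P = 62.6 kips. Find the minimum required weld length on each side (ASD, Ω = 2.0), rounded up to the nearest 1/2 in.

L = 10 in on each side

Throat t_e = 0.707 × 0.25 = 0.1767 in.
r_n/Ω = (0.6 × 60 × 0.1767) / 2.0 = 3.181 kip/in.
L_req = P / (r_n/Ω) = 62.6 / 3.181 = 19.68 in total.
Per side: 19.68 / 2 = 9.838 in.
Round up → use L = 10 in on each side.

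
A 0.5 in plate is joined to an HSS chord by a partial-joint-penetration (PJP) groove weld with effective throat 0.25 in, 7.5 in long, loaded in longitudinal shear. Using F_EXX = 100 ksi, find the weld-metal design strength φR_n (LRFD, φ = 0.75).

φR_n ≈ 84.4 kips

Effective throat (given) t_e = 0.25 in.
A_we = 0.25 × 7.5 = 1.875 in².
F_nw = 0.6 F_EXX = 60 ksi.
φR_n = 0.75 × 60 × 1.875 = 84.38 kips.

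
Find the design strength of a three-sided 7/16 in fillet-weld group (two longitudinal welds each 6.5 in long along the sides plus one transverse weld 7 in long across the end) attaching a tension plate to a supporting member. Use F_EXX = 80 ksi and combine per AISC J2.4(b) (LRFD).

φR_n ≈ 240 kips

t_e = 0.707 × 0.4375 = 0.3093 in.
R_nwl = 0.6 × 80 × 0.3093 × 13 = 193 kips (longitudinal, 2 welds).
R_nwt = 0.6 × 80 × 0.3093 × 7 = 103.9 kips (transverse, base value).
(i) R_nwl + R_nwt = 296.9 kips; (ii) 0.85 R_nwl + 1.5 R_nwt = 320 kips.
R_n = max = 320 kips [governs: (ii)]; φR_n = 240 kips.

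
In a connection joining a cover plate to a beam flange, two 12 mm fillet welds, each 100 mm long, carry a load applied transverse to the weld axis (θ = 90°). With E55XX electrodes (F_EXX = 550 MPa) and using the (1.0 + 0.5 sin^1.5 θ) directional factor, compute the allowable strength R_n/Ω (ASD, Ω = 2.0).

R_n/Ω ≈ 420 kN

t_e = 0.707 × 12 = 8.484 mm; A_we = 8.484 × 200 = 1697 mm².
Directional factor: 1.0 + 0.5 sin^1.5(90°) = 1.5.
F_nw = 0.6 × 550 × 1.5 = 495 MPa.
R_n/Ω = (495 × 1697) / 2.0 × 10⁻³ = 420 kN.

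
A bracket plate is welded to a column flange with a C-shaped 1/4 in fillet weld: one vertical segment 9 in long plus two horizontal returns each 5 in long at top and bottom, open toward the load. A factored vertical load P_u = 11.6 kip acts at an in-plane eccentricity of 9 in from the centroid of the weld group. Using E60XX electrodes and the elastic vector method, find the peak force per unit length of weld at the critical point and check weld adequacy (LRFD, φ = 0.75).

E60XX → F_EXX = 60 ksi.
Total weld length L_w = 19 in. Treat welds as unit-width lines.
Centroid: x̄ = 2×5×2.5 / 19 = 1.316 in from the vertical weld.
Polar moment about centroid: J = I_x + I_y = [9³/12 + 2×5×4.5²] + [9×1.316² + 2(5³/12 + 5×1.184²)] = 313.7 in³.
Direct shear f_v = P/L_w = 11.6 / 19 = 0.6105 kip/in (vertical).
Torsion M = P·e = 11.6 × 9 = 104.4 kip·in.
Critical point at (x, y) = (3.684, 4.5) from centroid. f_tx = M·y/J = 1.498 kip/in; f_ty = M·x/J = 1.226 kip/in.
Resultant f_max = √[f_tx² + (f_v + f_ty)²] = √[1.498² + (0.6105 + 1.226)²] = 2.37 kip/in.
Capacity per unit length: φr_n = 0.75 × 0.6 × 60 × (0.707 × 0.25) = 4.772 kip/in.
2.37 ≤ 4.772 → adequate.

f_max ≈ 2.37 kip/in; adequate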